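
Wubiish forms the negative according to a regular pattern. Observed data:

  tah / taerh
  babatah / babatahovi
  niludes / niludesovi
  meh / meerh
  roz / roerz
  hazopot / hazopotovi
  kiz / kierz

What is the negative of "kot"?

koert

tah and babatah both end in -h yet inflect differently (taerh, babatahovi), so the final letter is not what conditions the rule; the number of vowels is.
"kot" has 1 vowel. The stems with 1 vowel (roz → roerz, kiz → kierz, tah → taerh) insert -er- after the first vowel.
The other pattern: stems with 3 vowels add -ovi.
So kot → koert.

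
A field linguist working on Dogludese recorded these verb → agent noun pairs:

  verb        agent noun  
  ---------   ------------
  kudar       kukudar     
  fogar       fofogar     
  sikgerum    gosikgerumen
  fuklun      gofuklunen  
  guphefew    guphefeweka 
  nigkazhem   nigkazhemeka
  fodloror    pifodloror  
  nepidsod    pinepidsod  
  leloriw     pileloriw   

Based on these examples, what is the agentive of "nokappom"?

pinokappom

sikgerum and nigkazhem both end in -m yet inflect differently (gosikgerumen, nigkazhemeka), so the final letter is not what conditions the rule; the last vowel is.
"nokappom" has last vowel 'o'. The stems whose last vowel is 'o' (fodloror → pifodloror, nepidsod → pinepidsod) add the prefix pi-.
The other patterns: stems whose last vowel is 'a' repeat the first consonant+vowel as a prefix; stems whose last vowel is 'u' add go- … -en around the stem; stems whose last vowel is 'e' add -eka.
So nokappom → pinokappom.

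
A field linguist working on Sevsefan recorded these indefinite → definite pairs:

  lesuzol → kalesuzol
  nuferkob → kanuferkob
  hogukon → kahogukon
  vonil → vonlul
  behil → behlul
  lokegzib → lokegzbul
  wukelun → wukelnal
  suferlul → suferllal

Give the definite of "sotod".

kasotod

lesuzol and vonil both end in -l yet inflect differently (kalesuzol, vonlul), so the final letter is not what conditions the rule; the last vowel is.
"sotod" has last vowel 'o'. The stems whose last vowel is 'o' (lesuzol → kalesuzol, nuferkob → kanuferkob, hogukon → kahogukon) add the prefix ka-.
The other patterns: stems whose last vowel is 'i' delete the last vowel and add -ul; stems whose last vowel is 'u' delete the last vowel and add -al.
So sotod → kasotod.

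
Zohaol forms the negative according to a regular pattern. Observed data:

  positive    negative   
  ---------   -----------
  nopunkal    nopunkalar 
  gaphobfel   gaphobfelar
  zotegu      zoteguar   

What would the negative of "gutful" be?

gutfular

Every pair shown (nopunkal → nopunkalar, gaphobfel → gaphobfelar, zotegu → zoteguar) follows the same rule: add -ar.
So gutful → gutfular.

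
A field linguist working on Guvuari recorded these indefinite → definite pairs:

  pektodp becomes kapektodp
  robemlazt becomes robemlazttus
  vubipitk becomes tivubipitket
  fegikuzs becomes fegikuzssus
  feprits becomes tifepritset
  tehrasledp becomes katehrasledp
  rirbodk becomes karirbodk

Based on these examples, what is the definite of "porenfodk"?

fegikuzs and feprits both end in -s yet inflect differently (fegikuzssus, tifepritset), so the final letter is not what conditions the rule; the second-to-last letter is.
"porenfodk" has second-to-last letter 'd'. The stems whose second-to-last letter is 'd' (pektodp → kapektodp, rirbodk → karirbodk, tehrasledp → katehrasledp) add the prefix ka-.
The other patterns: stems whose second-to-last letter is 'z' double the final consonant and add -us; stems whose second-to-last letter is 't' add ti- … -et around the stem.
So porenfodk → kaporenfodk.

kaporenfodk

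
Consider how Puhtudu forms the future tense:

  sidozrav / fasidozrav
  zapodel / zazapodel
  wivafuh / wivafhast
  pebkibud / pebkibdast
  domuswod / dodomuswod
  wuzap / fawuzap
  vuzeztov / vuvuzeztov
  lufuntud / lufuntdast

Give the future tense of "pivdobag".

fapivdobag

pebkibud and domuswod both end in -d yet inflect differently (pebkibdast, dodomuswod), so the final letter is not what conditions the rule; the last vowel is.
"pivdobag" has last vowel 'a'. The stems whose last vowel is 'a' (wuzap → fawuzap, sidozrav → fasidozrav) add the prefix fa-.
So pivdobag → fapivdobag.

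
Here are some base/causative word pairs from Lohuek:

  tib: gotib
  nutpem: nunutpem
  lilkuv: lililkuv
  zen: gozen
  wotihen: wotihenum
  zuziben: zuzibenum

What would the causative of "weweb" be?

"weweb" has 2 vowels. The stems with 2 vowels (nutpem → nunutpem, lilkuv → lililkuv) repeat the first consonant+vowel as a prefix.
The other patterns: stems with 1 vowel add the prefix go-; stems with 3 vowels add -um.
So weweb → weweweb.

weweweb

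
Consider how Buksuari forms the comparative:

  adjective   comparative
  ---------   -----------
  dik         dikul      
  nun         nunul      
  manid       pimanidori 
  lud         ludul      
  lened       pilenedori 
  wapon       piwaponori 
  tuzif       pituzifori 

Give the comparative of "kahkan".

pikahkanori

lud and manid both end in -d yet inflect differently (ludul, pimanidori), so the final letter is not what conditions the rule; the number of vowels is.
"kahkan" has 2 vowels. The stems with 2 vowels (manid → pimanidori, wapon → piwaponori, tuzif → pituzifori) add pi- … -ori around the stem.
So kahkan → pikahkanori.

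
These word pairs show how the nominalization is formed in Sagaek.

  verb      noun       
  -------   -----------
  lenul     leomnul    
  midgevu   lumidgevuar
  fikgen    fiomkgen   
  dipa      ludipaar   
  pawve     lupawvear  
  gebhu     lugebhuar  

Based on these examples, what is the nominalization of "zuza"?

luzuzaar

"zuza" ends in a vowel. The stems ending in a vowel (pawve → lupawvear, midgevu → lumidgevuar, gebhu → lugebhuar) add lu- … -ar around the stem.
The other pattern: stems ending in a consonant insert -om- after the first vowel.
So zuza → luzuzaar.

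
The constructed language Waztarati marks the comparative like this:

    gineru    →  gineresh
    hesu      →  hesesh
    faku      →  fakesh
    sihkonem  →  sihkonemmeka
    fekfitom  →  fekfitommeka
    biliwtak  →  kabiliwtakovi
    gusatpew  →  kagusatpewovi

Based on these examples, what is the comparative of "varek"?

kavarekovi

sihkonem and gusatpew both have last vowel 'e' yet inflect differently (sihkonemmeka, kagusatpewovi), so the last vowel is not what conditions the rule; the final letter is.
"varek" ends in -k. The one such stem in the data (biliwtak → kabiliwtakovi) adds ka- … -ovi around the stem, so the same rule applies.
So varek → kavarekovi.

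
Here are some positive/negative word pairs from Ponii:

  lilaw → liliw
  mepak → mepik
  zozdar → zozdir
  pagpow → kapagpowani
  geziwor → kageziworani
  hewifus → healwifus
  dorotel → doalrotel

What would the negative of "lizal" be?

lilaw and pagpow both end in -w yet inflect differently (liliw, kapagpowani), so the final letter is not what conditions the rule; the last vowel is.
"lizal" has last vowel 'a'. The stems whose last vowel is 'a' (lilaw → liliw, mepak → mepik, zozdar → zozdir) change the last vowel to 'i'.
The other patterns: stems whose last vowel is 'o' add ka- … -ani around the stem; stems whose last vowel is 'e' or 'u' insert -al- after the first vowel.
So lizal → lizil.

lizil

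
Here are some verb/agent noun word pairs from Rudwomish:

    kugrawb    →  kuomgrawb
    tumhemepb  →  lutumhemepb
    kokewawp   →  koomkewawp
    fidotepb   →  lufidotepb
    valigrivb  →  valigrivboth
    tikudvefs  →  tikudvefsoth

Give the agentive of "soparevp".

valigrivb and fidotepb both end in -b yet inflect differently (valigrivboth, lufidotepb), so the final letter is not what conditions the rule; the second-to-last letter is.
"soparevp" has second-to-last letter 'v'. The one such stem in the data (valigrivb → valigrivboth) adds -oth, so the same rule applies.
So soparevp → soparevpoth.

soparevpoth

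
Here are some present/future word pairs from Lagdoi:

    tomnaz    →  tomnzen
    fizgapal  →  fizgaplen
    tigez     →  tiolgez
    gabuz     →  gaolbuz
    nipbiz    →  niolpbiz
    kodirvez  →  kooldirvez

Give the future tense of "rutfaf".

tomnaz and tigez both end in -z yet inflect differently (tomnzen, tiolgez), so the final letter is not what conditions the rule; the last vowel is.
"rutfaf" has last vowel 'a'. The stems whose last vowel is 'a' (tomnaz → tomnzen, fizgapal → fizgaplen) delete the last vowel and add -en.
So rutfaf → rutffen.

rutffen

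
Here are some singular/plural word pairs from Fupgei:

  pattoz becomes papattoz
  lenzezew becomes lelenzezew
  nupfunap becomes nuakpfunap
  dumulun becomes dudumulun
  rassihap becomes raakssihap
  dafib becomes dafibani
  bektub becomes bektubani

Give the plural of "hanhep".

bektub and dumulun both have last vowel 'u' yet inflect differently (bektubani, dudumulun), so the last vowel is not what conditions the rule; the final letter is.
"hanhep" ends in -p. The stems ending in -p (nupfunap → nuakpfunap, rassihap → raakssihap) insert -ak- after the first vowel.
The other patterns: stems ending in -b add -ani; stems ending in -n, -w or -z repeat the first consonant+vowel as a prefix.
So hanhep → haaknhep.

haaknhep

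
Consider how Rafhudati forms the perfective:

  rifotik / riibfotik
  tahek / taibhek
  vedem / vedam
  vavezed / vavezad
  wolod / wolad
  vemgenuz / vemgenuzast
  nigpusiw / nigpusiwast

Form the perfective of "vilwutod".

"vilwutod" ends in -d. The stems ending in -d (vavezed → vavezad, wolod → wolad) change the last vowel to 'a'.
So vilwutod → vilwutad.

vilwutad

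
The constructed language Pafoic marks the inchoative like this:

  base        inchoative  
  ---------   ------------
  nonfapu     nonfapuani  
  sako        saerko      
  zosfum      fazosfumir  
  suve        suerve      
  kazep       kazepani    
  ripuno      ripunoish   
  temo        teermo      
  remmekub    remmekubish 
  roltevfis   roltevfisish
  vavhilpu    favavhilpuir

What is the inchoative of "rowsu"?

rowsuish

sako and ripuno both end in -o yet inflect differently (saerko, ripunoish), so the final letter is not what conditions the rule; the first letter is.
"rowsu" begins with r-. The stems beginning with r- (roltevfis → roltevfisish, remmekub → remmekubish, ripuno → ripunoish) add -ish.
The other patterns: stems beginning with v- or z- add fa- … -ir around the stem; stems beginning with s- or t- insert -er- after the first vowel; stems beginning with k- or n- add -ani.
So rowsu → rowsuish.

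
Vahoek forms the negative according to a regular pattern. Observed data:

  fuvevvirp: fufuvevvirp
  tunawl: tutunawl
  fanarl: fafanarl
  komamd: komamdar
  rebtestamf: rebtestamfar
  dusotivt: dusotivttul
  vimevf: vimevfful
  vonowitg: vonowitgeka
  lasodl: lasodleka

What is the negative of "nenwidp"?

nenwidpeka

"nenwidp" has second-to-last letter 'd'. The one such stem in the data (lasodl → lasodleka) adds -eka, so the same rule applies.
The other patterns: stems whose second-to-last letter is 'r' or 'w' repeat the first consonant+vowel as a prefix; stems whose second-to-last letter is 'm' add -ar; stems whose second-to-last letter is 'v' double the final consonant and add -ul.
So nenwidp → nenwidpeka.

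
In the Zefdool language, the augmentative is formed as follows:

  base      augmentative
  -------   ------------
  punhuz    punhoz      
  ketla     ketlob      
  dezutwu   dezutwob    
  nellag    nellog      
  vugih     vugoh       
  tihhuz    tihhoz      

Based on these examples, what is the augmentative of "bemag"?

"bemag" ends in a consonant. The stems ending in a consonant (punhuz → punhoz, vugih → vugoh, tihhuz → tihhoz) change the last vowel to 'o'.
So bemag → bemog.

bemog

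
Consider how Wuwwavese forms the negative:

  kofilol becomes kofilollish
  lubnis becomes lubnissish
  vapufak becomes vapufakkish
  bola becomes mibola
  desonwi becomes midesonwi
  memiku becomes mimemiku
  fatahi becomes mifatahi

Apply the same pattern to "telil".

telillish

"telil" ends in a consonant. The stems ending in a consonant (kofilol → kofilollish, lubnis → lubnissish, vapufak → vapufakkish) double the final consonant and add -ish.
The other pattern: stems ending in a vowel add the prefix mi-.
So telil → telillish.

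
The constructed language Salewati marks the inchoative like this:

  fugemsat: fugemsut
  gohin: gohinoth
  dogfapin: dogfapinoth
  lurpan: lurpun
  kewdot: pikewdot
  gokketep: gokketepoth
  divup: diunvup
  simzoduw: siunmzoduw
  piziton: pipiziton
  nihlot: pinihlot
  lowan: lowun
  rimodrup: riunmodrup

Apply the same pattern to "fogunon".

"fogunon" has last vowel 'o'. The stems whose last vowel is 'o' (kewdot → pikewdot, piziton → pipiziton, nihlot → pinihlot) add the prefix pi-.
The other patterns: stems whose last vowel is 'e' or 'i' add -oth; stems whose last vowel is 'u' insert -un- after the first vowel; stems whose last vowel is 'a' change the last vowel to 'u'.
So fogunon → pifogunon.

pifogunon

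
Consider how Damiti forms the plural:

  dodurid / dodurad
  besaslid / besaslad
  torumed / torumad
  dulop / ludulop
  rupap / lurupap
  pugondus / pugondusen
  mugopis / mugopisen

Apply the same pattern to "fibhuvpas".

dodurid and mugopis both have last vowel 'i' yet inflect differently (dodurad, mugopisen), so the last vowel is not what conditions the rule; the final letter is.
"fibhuvpas" ends in -s. The stems ending in -s (pugondus → pugondusen, mugopis → mugopisen) add -en.
So fibhuvpas → fibhuvpasen.

fibhuvpasen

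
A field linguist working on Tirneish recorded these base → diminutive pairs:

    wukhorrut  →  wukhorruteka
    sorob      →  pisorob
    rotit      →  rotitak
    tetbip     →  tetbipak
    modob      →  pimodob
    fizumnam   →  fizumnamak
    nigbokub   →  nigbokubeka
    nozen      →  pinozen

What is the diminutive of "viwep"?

rotit and wukhorrut both end in -t yet inflect differently (rotitak, wukhorruteka), so the final letter is not what conditions the rule; the last vowel is.
"viwep" has last vowel 'e'. The one such stem in the data (nozen → pinozen) adds the prefix pi-, so the same rule applies.
The other patterns: stems whose last vowel is 'a' or 'i' add -ak; stems whose last vowel is 'u' add -eka.
So viwep → piviwep.

piviwep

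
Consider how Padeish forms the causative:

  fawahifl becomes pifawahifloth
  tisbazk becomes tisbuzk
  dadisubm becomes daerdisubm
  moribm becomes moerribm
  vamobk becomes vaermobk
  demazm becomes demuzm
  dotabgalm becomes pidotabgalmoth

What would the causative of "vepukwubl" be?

veerpukwubl

"vepukwubl" has second-to-last letter 'b'. The stems whose second-to-last letter is 'b' (moribm → moerribm, vamobk → vaermobk, dadisubm → daerdisubm) insert -er- after the first vowel.
The other patterns: stems whose second-to-last letter is 'f' or 'l' add pi- … -oth around the stem; stems whose second-to-last letter is 'z' change the last vowel to 'u'.
So vepukwubl → veerpukwubl.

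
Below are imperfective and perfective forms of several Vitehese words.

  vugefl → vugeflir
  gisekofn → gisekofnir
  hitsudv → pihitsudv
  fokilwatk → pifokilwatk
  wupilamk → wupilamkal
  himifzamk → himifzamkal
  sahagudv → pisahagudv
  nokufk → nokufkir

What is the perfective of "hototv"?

pihototv

himifzamk and nokufk both end in -k yet inflect differently (himifzamkal, nokufkir), so the final letter is not what conditions the rule; the second-to-last letter is.
"hototv" has second-to-last letter 't'. The one such stem in the data (fokilwatk → pifokilwatk) adds the prefix pi-, so the same rule applies.
So hototv → pihototv.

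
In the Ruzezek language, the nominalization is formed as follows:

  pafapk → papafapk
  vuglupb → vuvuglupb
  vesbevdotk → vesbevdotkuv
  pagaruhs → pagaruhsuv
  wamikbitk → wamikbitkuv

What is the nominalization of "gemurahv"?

gemurahvuv

pafapk and vesbevdotk both end in -k yet inflect differently (papafapk, vesbevdotkuv), so the final letter is not what conditions the rule; the second-to-last letter is.
"gemurahv" has second-to-last letter 'h'. The one such stem in the data (pagaruhs → pagaruhsuv) adds -uv, so the same rule applies.
The other pattern: stems whose second-to-last letter is 'p' repeat the first consonant+vowel as a prefix.
So gemurahv → gemurahvuv.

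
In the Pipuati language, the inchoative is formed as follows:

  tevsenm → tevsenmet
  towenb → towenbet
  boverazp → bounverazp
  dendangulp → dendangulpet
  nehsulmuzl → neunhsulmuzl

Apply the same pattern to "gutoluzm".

guuntoluzm

dendangulp and boverazp both end in -p yet inflect differently (dendangulpet, bounverazp), so the final letter is not what conditions the rule; the second-to-last letter is.
"gutoluzm" has second-to-last letter 'z'. The stems whose second-to-last letter is 'z' (nehsulmuzl → neunhsulmuzl, boverazp → bounverazp) insert -un- after the first vowel.
So gutoluzm → guuntoluzm.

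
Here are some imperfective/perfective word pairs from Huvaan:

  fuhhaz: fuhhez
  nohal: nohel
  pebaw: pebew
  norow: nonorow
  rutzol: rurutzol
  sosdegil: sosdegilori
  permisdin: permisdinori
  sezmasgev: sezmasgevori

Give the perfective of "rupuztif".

rupuztifori

pebaw and norow both end in -w yet inflect differently (pebew, nonorow), so the final letter is not what conditions the rule; the last vowel is.
"rupuztif" has last vowel 'i'. The stems whose last vowel is 'i' (sosdegil → sosdegilori, permisdin → permisdinori) add -ori.
So rupuztif → rupuztifori.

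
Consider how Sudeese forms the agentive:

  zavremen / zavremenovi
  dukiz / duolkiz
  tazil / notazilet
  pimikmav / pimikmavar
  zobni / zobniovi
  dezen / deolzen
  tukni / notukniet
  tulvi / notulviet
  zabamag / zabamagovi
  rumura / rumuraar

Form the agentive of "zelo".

zeloovi

tukni and zobni both end in -i yet inflect differently (notukniet, zobniovi), so the final letter is not what conditions the rule; the first letter is.
"zelo" begins with z-. The stems beginning with z- (zavremen → zavremenovi, zobni → zobniovi, zabamag → zabamagovi) add -ovi.
So zelo → zeloovi.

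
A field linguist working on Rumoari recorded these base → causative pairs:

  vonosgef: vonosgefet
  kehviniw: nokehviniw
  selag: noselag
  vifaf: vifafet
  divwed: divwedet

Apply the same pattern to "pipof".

pipofet

"pipof" ends in -f. The stems ending in -f (vifaf → vifafet, vonosgef → vonosgefet) add -et.
So pipof → pipofet.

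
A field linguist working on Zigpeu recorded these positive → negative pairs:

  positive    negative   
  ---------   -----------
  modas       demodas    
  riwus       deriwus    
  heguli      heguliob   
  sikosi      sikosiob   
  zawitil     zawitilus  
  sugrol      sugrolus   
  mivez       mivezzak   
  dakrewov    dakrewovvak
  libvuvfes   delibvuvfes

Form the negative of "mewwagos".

demewwagos

heguli and zawitil both have last vowel 'i' yet inflect differently (heguliob, zawitilus), so the last vowel is not what conditions the rule; the final letter is.
"mewwagos" ends in -s. The stems ending in -s (libvuvfes → delibvuvfes, riwus → deriwus, modas → demodas) add the prefix de-.
The other patterns: stems ending in -i add -ob; stems ending in -l add -us; stems ending in -v or -z double the final consonant and add -ak.
So mewwagos → demewwagos.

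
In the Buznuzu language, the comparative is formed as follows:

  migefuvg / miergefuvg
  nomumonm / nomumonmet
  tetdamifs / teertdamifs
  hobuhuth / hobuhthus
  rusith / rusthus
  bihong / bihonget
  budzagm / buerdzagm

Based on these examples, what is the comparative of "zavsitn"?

zavstnus

nomumonm and budzagm both end in -m yet inflect differently (nomumonmet, buerdzagm), so the final letter is not what conditions the rule; the second-to-last letter is.
"zavsitn" has second-to-last letter 't'. The stems whose second-to-last letter is 't' (hobuhuth → hobuhthus, rusith → rusthus) delete the last vowel and add -us.
The other patterns: stems whose second-to-last letter is 'n' add -et; stems whose second-to-last letter is 'f', 'g' or 'v' insert -er- after the first vowel.
So zavsitn → zavstnus.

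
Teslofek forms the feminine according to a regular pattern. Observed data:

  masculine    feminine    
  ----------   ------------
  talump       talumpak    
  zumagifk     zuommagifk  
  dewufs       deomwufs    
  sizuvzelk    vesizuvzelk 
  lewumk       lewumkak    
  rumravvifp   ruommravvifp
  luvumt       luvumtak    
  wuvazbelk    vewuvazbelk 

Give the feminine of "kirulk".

vekirulk

lewumk and wuvazbelk both end in -k yet inflect differently (lewumkak, vewuvazbelk), so the final letter is not what conditions the rule; the second-to-last letter is.
"kirulk" has second-to-last letter 'l'. The stems whose second-to-last letter is 'l' (wuvazbelk → vewuvazbelk, sizuvzelk → vesizuvzelk) add the prefix ve-.
The other patterns: stems whose second-to-last letter is 'm' add -ak; stems whose second-to-last letter is 'f' insert -om- after the first vowel.
So kirulk → vekirulk.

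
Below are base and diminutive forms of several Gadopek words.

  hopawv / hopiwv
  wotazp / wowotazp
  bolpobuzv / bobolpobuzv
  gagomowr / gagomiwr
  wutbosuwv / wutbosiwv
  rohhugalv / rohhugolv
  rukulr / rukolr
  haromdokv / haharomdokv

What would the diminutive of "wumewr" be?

wutbosuwv and rohhugalv both end in -v yet inflect differently (wutbosiwv, rohhugolv), so the final letter is not what conditions the rule; the second-to-last letter is.
"wumewr" has second-to-last letter 'w'. The stems whose second-to-last letter is 'w' (gagomowr → gagomiwr, wutbosuwv → wutbosiwv, hopawv → hopiwv) change the last vowel to 'i'.
The other patterns: stems whose second-to-last letter is 'l' change the last vowel to 'o'; stems whose second-to-last letter is 'k' or 'z' repeat the first consonant+vowel as a prefix.
So wumewr → wumiwr.

wumiwr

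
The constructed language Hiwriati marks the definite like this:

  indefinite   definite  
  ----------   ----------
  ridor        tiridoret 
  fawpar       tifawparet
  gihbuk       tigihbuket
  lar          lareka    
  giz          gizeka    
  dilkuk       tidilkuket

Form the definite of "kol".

koleka

lar and fawpar both end in -r yet inflect differently (lareka, tifawparet), so the final letter is not what conditions the rule; the number of vowels is.
"kol" has 1 vowel. The stems with 1 vowel (giz → gizeka, lar → lareka) add -eka.
So kol → koleka.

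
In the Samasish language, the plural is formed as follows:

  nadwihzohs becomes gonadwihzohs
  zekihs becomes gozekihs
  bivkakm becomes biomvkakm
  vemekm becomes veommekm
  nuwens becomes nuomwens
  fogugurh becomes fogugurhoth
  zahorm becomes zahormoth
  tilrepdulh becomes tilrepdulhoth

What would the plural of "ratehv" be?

"ratehv" has second-to-last letter 'h'. The stems whose second-to-last letter is 'h' (nadwihzohs → gonadwihzohs, zekihs → gozekihs) add the prefix go-.
So ratehv → goratehv.

goratehv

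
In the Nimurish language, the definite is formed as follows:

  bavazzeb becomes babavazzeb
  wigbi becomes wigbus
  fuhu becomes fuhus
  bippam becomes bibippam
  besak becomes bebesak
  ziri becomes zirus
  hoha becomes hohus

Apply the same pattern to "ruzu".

bippam and hoha both have last vowel 'a' yet inflect differently (bibippam, hohus), so the last vowel is not what conditions the rule; whether the stem ends in a vowel or a consonant is.
"ruzu" ends in a vowel. The stems ending in a vowel (fuhu → fuhus, wigbi → wigbus, hoha → hohus) drop the final letter and add -us.
The other pattern: stems ending in a consonant repeat the first consonant+vowel as a prefix.
So ruzu → ruzus.

ruzus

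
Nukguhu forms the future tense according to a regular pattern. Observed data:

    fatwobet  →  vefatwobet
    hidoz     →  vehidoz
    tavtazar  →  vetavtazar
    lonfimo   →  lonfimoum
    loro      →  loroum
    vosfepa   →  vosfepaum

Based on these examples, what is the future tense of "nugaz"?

hidoz and lonfimo both have last vowel 'o' yet inflect differently (vehidoz, lonfimoum), so the last vowel is not what conditions the rule; whether the stem ends in a vowel or a consonant is.
"nugaz" ends in a consonant. The stems ending in a consonant (fatwobet → vefatwobet, hidoz → vehidoz, tavtazar → vetavtazar) add the prefix ve-.
The other pattern: stems ending in a vowel add -um.
So nugaz → venugaz.

venugaz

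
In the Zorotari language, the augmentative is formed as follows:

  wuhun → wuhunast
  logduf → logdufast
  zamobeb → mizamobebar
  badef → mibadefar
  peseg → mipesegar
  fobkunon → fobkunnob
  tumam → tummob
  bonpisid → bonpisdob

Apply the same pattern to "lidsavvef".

"lidsavvef" has last vowel 'e'. The stems whose last vowel is 'e' (zamobeb → mizamobebar, badef → mibadefar, peseg → mipesegar) add mi- … -ar around the stem.
The other patterns: stems whose last vowel is 'u' add -ast; stems whose last vowel is 'a', 'i' or 'o' delete the last vowel and add -ob.
So lidsavvef → milidsavvefar.

milidsavvefar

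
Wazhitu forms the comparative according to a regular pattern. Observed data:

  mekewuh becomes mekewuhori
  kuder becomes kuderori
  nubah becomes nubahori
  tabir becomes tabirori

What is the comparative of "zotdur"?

zotdurori

Every pair shown (mekewuh → mekewuhori, kuder → kuderori, nubah → nubahori, …) follows the same rule: add -ori.
So zotdur → zotdurori.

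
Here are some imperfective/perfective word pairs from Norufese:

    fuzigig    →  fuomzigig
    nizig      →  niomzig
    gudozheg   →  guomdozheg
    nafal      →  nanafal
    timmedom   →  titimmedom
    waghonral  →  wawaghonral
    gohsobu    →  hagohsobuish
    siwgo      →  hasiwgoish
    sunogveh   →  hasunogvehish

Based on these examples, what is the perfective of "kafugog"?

timmedom and siwgo both have last vowel 'o' yet inflect differently (titimmedom, hasiwgoish), so the last vowel is not what conditions the rule; the final letter is.
"kafugog" ends in -g. The stems ending in -g (fuzigig → fuomzigig, nizig → niomzig, gudozheg → guomdozheg) insert -om- after the first vowel.
The other patterns: stems ending in -l or -m repeat the first consonant+vowel as a prefix; stems ending in -h, -o or -u add ha- … -ish around the stem.
So kafugog → kaomfugog.

kaomfugog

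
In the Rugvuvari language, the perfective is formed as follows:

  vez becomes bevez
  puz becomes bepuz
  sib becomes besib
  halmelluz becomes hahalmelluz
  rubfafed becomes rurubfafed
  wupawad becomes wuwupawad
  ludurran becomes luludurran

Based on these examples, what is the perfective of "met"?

bemet

vez and halmelluz both end in -z yet inflect differently (bevez, hahalmelluz), so the final letter is not what conditions the rule; the number of vowels is.
"met" has 1 vowel. The stems with 1 vowel (vez → bevez, puz → bepuz, sib → besib) add the prefix be-.
So met → bemet.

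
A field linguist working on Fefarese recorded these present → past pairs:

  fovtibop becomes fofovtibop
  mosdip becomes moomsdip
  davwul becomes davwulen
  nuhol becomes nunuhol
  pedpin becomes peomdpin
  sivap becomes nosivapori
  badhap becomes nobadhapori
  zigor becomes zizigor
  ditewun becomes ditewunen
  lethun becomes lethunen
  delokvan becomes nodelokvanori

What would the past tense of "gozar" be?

nogozarori

mosdip and fovtibop both end in -p yet inflect differently (moomsdip, fofovtibop), so the final letter is not what conditions the rule; the last vowel is.
"gozar" has last vowel 'a'. The stems whose last vowel is 'a' (sivap → nosivapori, delokvan → nodelokvanori, badhap → nobadhapori) add no- … -ori around the stem.
The other patterns: stems whose last vowel is 'i' insert -om- after the first vowel; stems whose last vowel is 'o' repeat the first consonant+vowel as a prefix; stems whose last vowel is 'u' add -en.
So gozar → nogozarori.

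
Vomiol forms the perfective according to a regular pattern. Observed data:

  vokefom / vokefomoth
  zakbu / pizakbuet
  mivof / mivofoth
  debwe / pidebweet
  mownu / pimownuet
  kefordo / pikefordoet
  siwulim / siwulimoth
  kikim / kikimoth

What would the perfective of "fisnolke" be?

kefordo and mivof both have last vowel 'o' yet inflect differently (pikefordoet, mivofoth), so the last vowel is not what conditions the rule; whether the stem ends in a vowel or a consonant is.
"fisnolke" ends in a vowel. The stems ending in a vowel (debwe → pidebweet, zakbu → pizakbuet, kefordo → pikefordoet) add pi- … -et around the stem.
So fisnolke → pifisnolkeet.

pifisnolkeet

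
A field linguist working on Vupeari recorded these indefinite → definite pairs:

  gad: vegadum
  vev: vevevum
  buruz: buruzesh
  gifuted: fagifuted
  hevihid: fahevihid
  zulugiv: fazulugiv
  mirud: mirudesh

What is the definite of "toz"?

gad and mirud both end in -d yet inflect differently (vegadum, mirudesh), so the final letter is not what conditions the rule; the number of vowels is.
"toz" has 1 vowel. The stems with 1 vowel (vev → vevevum, gad → vegadum) add ve- … -um around the stem.
The other patterns: stems with 2 vowels add -esh; stems with 3 vowels add the prefix fa-.
So toz → vetozum.

vetozum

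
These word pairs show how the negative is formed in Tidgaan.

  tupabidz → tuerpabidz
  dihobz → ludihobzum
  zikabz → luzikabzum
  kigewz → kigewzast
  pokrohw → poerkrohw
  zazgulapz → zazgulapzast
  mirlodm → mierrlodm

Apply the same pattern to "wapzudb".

waerpzudb

tupabidz and dihobz both end in -z yet inflect differently (tuerpabidz, ludihobzum), so the final letter is not what conditions the rule; the second-to-last letter is.
"wapzudb" has second-to-last letter 'd'. The stems whose second-to-last letter is 'd' (mirlodm → mierrlodm, tupabidz → tuerpabidz) insert -er- after the first vowel.
The other patterns: stems whose second-to-last letter is 'b' add lu- … -um around the stem; stems whose second-to-last letter is 'p' or 'w' add -ast.
So wapzudb → waerpzudb.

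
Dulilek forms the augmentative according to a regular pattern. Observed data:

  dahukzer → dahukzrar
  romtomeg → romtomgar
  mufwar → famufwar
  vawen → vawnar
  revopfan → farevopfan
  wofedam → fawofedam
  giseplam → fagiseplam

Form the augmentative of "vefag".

favefag

vawen and revopfan both end in -n yet inflect differently (vawnar, farevopfan), so the final letter is not what conditions the rule; the last vowel is.
"vefag" has last vowel 'a'. The stems whose last vowel is 'a' (revopfan → farevopfan, giseplam → fagiseplam, mufwar → famufwar) add the prefix fa-.
The other pattern: stems whose last vowel is 'e' delete the last vowel and add -ar.
So vefag → favefag.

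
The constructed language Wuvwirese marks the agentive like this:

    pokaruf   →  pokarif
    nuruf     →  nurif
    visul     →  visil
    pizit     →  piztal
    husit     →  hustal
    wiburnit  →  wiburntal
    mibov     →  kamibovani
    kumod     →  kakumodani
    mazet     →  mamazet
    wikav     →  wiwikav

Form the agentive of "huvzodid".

huvzoddal

"huvzodid" has last vowel 'i'. The stems whose last vowel is 'i' (pizit → piztal, husit → hustal, wiburnit → wiburntal) delete the last vowel and add -al.
The other patterns: stems whose last vowel is 'u' change the last vowel to 'i'; stems whose last vowel is 'o' add ka- … -ani around the stem; stems whose last vowel is 'a' or 'e' repeat the first consonant+vowel as a prefix.
So huvzodid → huvzoddal.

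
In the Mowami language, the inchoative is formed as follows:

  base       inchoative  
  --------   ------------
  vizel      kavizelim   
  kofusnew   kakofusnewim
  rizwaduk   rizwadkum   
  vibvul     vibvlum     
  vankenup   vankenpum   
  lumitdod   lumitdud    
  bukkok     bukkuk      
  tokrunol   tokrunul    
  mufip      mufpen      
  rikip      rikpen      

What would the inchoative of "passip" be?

"passip" has last vowel 'i'. The stems whose last vowel is 'i' (mufip → mufpen, rikip → rikpen) delete the last vowel and add -en.
The other patterns: stems whose last vowel is 'e' add ka- … -im around the stem; stems whose last vowel is 'u' delete the last vowel and add -um; stems whose last vowel is 'o' change the last vowel to 'u'.
So passip → passpen.

passpen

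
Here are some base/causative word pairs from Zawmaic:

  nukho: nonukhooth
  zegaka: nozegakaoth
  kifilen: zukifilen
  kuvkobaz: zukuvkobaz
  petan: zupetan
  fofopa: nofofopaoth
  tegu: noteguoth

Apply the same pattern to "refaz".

zurefaz

zegaka and kuvkobaz both have last vowel 'a' yet inflect differently (nozegakaoth, zukuvkobaz), so the last vowel is not what conditions the rule; whether the stem ends in a vowel or a consonant is.
"refaz" ends in a consonant. The stems ending in a consonant (kifilen → zukifilen, kuvkobaz → zukuvkobaz, petan → zupetan) add the prefix zu-.
So refaz → zurefaz.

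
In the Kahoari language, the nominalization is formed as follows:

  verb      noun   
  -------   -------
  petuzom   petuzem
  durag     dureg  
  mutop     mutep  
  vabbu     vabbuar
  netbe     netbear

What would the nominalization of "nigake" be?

nigakear

durag and vabbu both have 2 vowels yet inflect differently (dureg, vabbuar), so the number of vowels is not what conditions the rule; whether the stem ends in a vowel or a consonant is.
"nigake" ends in a vowel. The stems ending in a vowel (vabbu → vabbuar, netbe → netbear) add -ar.
So nigake → nigakear.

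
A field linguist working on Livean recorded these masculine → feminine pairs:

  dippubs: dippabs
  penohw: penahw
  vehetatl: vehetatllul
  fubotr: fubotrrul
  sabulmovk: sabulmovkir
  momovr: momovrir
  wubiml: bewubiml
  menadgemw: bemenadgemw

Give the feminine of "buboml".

fubotr and momovr both end in -r yet inflect differently (fubotrrul, momovrir), so the final letter is not what conditions the rule; the second-to-last letter is.
"buboml" has second-to-last letter 'm'. The stems whose second-to-last letter is 'm' (menadgemw → bemenadgemw, wubiml → bewubiml) add the prefix be-.
So buboml → bebuboml.

bebuboml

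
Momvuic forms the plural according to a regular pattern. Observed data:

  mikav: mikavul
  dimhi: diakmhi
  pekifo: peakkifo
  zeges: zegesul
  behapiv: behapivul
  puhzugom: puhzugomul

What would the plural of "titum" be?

behapiv and dimhi both have last vowel 'i' yet inflect differently (behapivul, diakmhi), so the last vowel is not what conditions the rule; whether the stem ends in a vowel or a consonant is.
"titum" ends in a consonant. The stems ending in a consonant (behapiv → behapivul, mikav → mikavul, puhzugom → puhzugomul) add -ul.
The other pattern: stems ending in a vowel insert -ak- after the first vowel.
So titum → titumul.

titumul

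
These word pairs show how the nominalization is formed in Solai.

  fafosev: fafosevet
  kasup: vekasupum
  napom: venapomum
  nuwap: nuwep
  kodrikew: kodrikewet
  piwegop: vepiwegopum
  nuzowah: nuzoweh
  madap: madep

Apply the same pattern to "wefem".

wefemet

madap and kasup both end in -p yet inflect differently (madep, vekasupum), so the final letter is not what conditions the rule; the last vowel is.
"wefem" has last vowel 'e'. The stems whose last vowel is 'e' (kodrikew → kodrikewet, fafosev → fafosevet) add -et.
So wefem → wefemet.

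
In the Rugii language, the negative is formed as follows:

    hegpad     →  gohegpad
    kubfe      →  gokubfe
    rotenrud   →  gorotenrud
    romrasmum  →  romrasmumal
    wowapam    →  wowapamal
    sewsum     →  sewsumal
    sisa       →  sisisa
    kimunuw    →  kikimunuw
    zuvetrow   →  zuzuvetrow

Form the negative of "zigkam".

rotenrud and romrasmum both have last vowel 'u' yet inflect differently (gorotenrud, romrasmumal), so the last vowel is not what conditions the rule; the final letter is.
"zigkam" ends in -m. The stems ending in -m (romrasmum → romrasmumal, wowapam → wowapamal, sewsum → sewsumal) add -al.
The other patterns: stems ending in -d or -e add the prefix go-; stems ending in -a or -w repeat the first consonant+vowel as a prefix.
So zigkam → zigkamal.

zigkamal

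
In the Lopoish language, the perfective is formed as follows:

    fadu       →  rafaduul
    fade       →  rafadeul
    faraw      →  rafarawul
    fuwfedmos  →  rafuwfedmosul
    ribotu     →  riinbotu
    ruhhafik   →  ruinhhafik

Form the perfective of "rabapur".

rainbapur

fadu and ribotu both end in -u yet inflect differently (rafaduul, riinbotu), so the final letter is not what conditions the rule; the first letter is.
"rabapur" begins with r-. The stems beginning with r- (ribotu → riinbotu, ruhhafik → ruinhhafik) insert -in- after the first vowel.
The other pattern: stems beginning with f- add ra- … -ul around the stem.
So rabapur → rainbapur.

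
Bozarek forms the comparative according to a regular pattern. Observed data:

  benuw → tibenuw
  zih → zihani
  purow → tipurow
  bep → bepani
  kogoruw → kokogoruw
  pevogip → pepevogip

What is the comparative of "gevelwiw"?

bep and pevogip both end in -p yet inflect differently (bepani, pepevogip), so the final letter is not what conditions the rule; the number of vowels is.
"gevelwiw" has 3 vowels. The stems with 3 vowels (pevogip → pepevogip, kogoruw → kokogoruw) repeat the first consonant+vowel as a prefix.
So gevelwiw → gegevelwiw.

gegevelwiw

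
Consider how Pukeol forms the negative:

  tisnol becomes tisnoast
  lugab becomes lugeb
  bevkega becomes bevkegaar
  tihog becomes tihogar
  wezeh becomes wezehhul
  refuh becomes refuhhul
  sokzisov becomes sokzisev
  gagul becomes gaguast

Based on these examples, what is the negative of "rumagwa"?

rumagwaar

tihog and tisnol both have last vowel 'o' yet inflect differently (tihogar, tisnoast), so the last vowel is not what conditions the rule; the final letter is.
"rumagwa" ends in -a. The one such stem in the data (bevkega → bevkegaar) adds -ar, so the same rule applies.
The other patterns: stems ending in -l drop the final letter and add -ast; stems ending in -h double the final consonant and add -ul; stems ending in -b or -v change the last vowel to 'e'.
So rumagwa → rumagwaar.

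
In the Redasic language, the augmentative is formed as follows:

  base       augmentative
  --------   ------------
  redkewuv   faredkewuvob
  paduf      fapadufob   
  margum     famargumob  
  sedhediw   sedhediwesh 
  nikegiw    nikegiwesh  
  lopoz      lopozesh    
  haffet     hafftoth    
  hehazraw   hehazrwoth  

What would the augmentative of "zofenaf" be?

sedhediw and hehazraw both end in -w yet inflect differently (sedhediwesh, hehazrwoth), so the final letter is not what conditions the rule; the last vowel is.
"zofenaf" has last vowel 'a'. The one such stem in the data (hehazraw → hehazrwoth) deletes the last vowel and adds -oth (as does haffet), so the same rule applies.
The other patterns: stems whose last vowel is 'u' add fa- … -ob around the stem; stems whose last vowel is 'i' or 'o' add -esh.
So zofenaf → zofenfoth.

zofenfoth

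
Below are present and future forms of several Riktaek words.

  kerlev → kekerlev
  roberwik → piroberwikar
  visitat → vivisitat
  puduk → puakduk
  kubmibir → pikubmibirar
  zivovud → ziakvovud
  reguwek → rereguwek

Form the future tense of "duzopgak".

roberwik and puduk both end in -k yet inflect differently (piroberwikar, puakduk), so the final letter is not what conditions the rule; the last vowel is.
"duzopgak" has last vowel 'a'. The one such stem in the data (visitat → vivisitat) repeats the first consonant+vowel as a prefix (as do kerlev, reguwek), so the same rule applies.
The other patterns: stems whose last vowel is 'i' add pi- … -ar around the stem; stems whose last vowel is 'u' insert -ak- after the first vowel.
So duzopgak → duduzopgak.

duduzopgak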